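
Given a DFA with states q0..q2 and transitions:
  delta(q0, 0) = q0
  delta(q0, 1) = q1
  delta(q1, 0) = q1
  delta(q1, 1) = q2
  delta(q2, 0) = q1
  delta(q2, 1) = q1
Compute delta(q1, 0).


Looking up transition function:
delta(q1, 0) in the table
Row: q1, Column: 0
Result: q1

q1


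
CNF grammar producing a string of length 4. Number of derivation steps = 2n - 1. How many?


Chomsky Normal Form derivation:
String length n = 4
Each step either:
  - Splits a nonterminal into two (n-1 such steps)
  - Converts a nonterminal to terminal (n such steps)
Total = (n-1) + n = 2n - 1
= 2(4) - 1
= 8 - 1
= 7

7


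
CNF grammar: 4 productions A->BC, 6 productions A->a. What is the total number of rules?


CNF allows two rule forms:
  A -> BC (binary): 4 rules
  A -> a (terminal): 6 rules
Total = 4 + 6 = 10

10


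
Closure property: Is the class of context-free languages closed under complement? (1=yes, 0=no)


CFL closure properties:
  Closed under: union, concatenation, Kleene star
  NOT closed under: intersection, complement
Operation 'complement' is in not-closed list -> No (not closed)

0


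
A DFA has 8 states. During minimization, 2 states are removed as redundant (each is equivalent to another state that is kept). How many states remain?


Original DFA: 8 states
Redundant states removed: 2
Minimized states = original - removed
= 8 - 2
= 6

6


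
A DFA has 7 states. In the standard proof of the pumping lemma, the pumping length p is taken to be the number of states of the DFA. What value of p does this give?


Pumping lemma for regular languages (standard proof):
Take p = |Q|, the number of DFA states.
Any string of length >= |Q| passes through |Q|+1 states while reading its first |Q| symbols,
so by pigeonhole some state repeats, giving the loop that can be pumped.
Here |Q| = 7
Therefore the proof uses p = 7

7


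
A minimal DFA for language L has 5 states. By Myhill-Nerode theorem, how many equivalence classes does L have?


Myhill-Nerode theorem:
Number of equivalence classes = number of states in minimal DFA
Minimal DFA states = 5
Therefore equivalence classes = 5

5


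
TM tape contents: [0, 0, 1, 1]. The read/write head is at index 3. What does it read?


Tape: [0, 0, 1, 1]
Positions: 0 1 2 3
Values:    0 0 1 1
Head at position 3
tape[3] = 1

1


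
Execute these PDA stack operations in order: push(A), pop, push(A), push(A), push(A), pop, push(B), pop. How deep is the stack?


Tracing stack operations:
  push(A) -> stack = [A], depth=1
  pop -> removed A, stack = [], depth=0
  push(A) -> stack = [A], depth=1
  push(A) -> stack = [A,A], depth=2
  push(A) -> stack = [A,A,A], depth=3
  pop -> removed A, stack = [A,A], depth=2
  push(B) -> stack = [A,A,B], depth=3
  pop -> removed B, stack = [A,A], depth=2
Final depth = 2

2


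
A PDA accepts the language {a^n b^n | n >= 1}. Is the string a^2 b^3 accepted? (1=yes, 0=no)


Language requires equal numbers of a's and b's
PDA pushes for each 'a', pops for each 'b'
Number of a's = 2
Number of b's = 3
2 != 3 -> Reject

0


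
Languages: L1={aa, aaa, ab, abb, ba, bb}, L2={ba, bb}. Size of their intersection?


L1 = {aa, aaa, ab, abb, ba, bb}
L2 = {ba, bb}
Checking each string in L1 against L2:
  'aa': in L2? No
  'aaa': in L2? No
  'ab': in L2? No
  'abb': in L2? No
  'ba': in L2? Yes
  'bb': in L2? Yes
Intersection = {ba, bb}
|L1 ∩ L2| = 2

2


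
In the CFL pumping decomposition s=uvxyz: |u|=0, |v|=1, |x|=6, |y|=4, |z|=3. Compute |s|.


|s| = |u| + |v| + |x| + |y| + |z|
= 0 + 1 + 6 + 4 + 3
= 1 + 6 + 7
= 7 + 7
= 14

14


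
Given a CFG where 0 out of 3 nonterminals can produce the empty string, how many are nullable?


Nonterminals: {S, A, B}
A nonterminal is nullable if it can derive epsilon
Counting nullable nonterminals: 0
Total nullable = 0

0


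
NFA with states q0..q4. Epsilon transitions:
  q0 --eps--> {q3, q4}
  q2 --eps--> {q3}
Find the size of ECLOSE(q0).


Starting from q0
Initialize closure = {q0}
Follow epsilon from q0 -> add q3
Follow epsilon from q0 -> add q4
Final closure: {q0, q3, q4}
Size = 3

3


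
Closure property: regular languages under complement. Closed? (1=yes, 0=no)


Regular languages are closed under:
- Union (DFA product construction)
- Intersection (DFA product construction)
- Complement (swap accept/reject states)
- Concatenation (NFA construction)
- Kleene star (NFA construction)
complement is in this list
Therefore: closed

1


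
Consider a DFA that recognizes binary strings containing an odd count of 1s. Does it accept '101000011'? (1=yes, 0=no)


DFA has 2 states: q_even (start, accept=no) and q_odd
Processing string '101000011' character by character:
  Position 0: read '1', 1-count=1 -> q_odd
  Position 1: read '0', 1-count=1 -> q_odd (no change)
  Position 2: read '1', 1-count=2 -> q_even
  Position 3: read '0', 1-count=2 -> q_even (no change)
  Position 4: read '0', 1-count=2 -> q_even (no change)
  Position 5: read '0', 1-count=2 -> q_even (no change)
  Position 6: read '0', 1-count=2 -> q_even (no change)
  Position 7: read '1', 1-count=3 -> q_odd
  Position 8: read '1', 1-count=4 -> q_even
Final state: q_even, total 1s = 4 (even); the DFA requires an odd count -> reject

0


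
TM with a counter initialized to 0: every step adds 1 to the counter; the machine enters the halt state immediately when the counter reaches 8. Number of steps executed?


Counter starts at 0. Counting sequence:
  Step 1: counter = 1
  Step 2: counter = 2
  Step 3: counter = 3
  Step 4: counter = 4
  Step 5: counter = 5
  Step 6: counter = 6
  Step 7: counter = 7
  Step 8: counter = 8
Counter reached 8 -> halt
Total steps = 8

8


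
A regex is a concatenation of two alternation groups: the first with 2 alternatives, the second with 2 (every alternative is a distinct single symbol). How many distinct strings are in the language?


First group: 2 alternatives
Second group: 2 alternatives
Concatenation: each choice from group 1 pairs with each from group 2
Total = 2 x 2 = 4

4


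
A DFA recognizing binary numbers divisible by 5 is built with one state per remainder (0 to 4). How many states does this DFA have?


Divisibility by 5 is tracked via the remainder mod 5: 0, 1, ..., 4
The construction assigns one state to each remainder
Number of remainders = 5

5


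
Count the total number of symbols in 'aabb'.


String: 'aabb'
Counting characters:
  'a' appears 2 time(s)
  'b' appears 2 time(s)
Total length = 2 + 2 = 4

4


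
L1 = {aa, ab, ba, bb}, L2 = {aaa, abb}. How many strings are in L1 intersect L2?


L1 = {aa, ab, ba, bb}
L2 = {aaa, abb}
Checking each string in L1 against L2:
  'aa': in L2? No
  'ab': in L2? No
  'ba': in L2? No
  'bb': in L2? No
Intersection = {}
|L1 ∩ L2| = 0

0


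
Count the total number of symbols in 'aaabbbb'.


String: 'aaabbbb'
Counting characters:
  'a' appears 3 time(s)
  'b' appears 4 time(s)
Total length = 3 + 4 = 7

7


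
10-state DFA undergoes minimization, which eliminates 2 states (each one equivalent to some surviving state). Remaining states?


Original DFA: 10 states
Redundant states removed: 2
Minimized states = original - removed
= 10 - 2
= 8

8


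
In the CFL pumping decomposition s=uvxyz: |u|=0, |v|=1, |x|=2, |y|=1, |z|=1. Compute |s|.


|s| = |u| + |v| + |x| + |y| + |z|
= 0 + 1 + 2 + 1 + 1
= 1 + 2 + 2
= 3 + 2
= 5

5


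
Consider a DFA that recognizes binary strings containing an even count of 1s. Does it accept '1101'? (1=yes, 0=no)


DFA has 2 states: q_even (start, accept=yes) and q_odd
Processing string '1101' character by character:
  Position 0: read '1', 1-count=1 -> q_odd
  Position 1: read '1', 1-count=2 -> q_even
  Position 2: read '0', 1-count=2 -> q_even (no change)
  Position 3: read '1', 1-count=3 -> q_odd
Final state: q_odd, total 1s = 3 (odd); the DFA requires an even count -> reject

0


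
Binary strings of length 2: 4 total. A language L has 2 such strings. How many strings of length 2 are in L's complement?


Alphabet: {0,1}
String length: 2
Total strings of length 2 = 2^2 = 4
Strings in L = 2
Complement = total - |L|
= 4 - 2
= 2

2


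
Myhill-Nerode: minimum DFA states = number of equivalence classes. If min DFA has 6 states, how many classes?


Myhill-Nerode theorem:
Number of equivalence classes = number of states in minimal DFA
Minimal DFA states = 6
Therefore equivalence classes = 6

6


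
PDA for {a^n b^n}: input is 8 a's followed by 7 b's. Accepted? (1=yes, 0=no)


Language requires equal numbers of a's and b's
PDA pushes for each 'a', pops for each 'b'
Number of a's = 8
Number of b's = 7
8 != 7 -> Reject

0


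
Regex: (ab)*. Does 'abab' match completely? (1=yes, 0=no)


Pattern: (ab)*
String: 'abab'
Pattern requires: zero or more repetitions of 'ab'
Pairs: ['ab', 'ab']
All pairs are 'ab'? Yes
Result: 1

1


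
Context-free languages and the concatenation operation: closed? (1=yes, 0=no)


CFL closure properties:
  Closed under: union, concatenation, Kleene star
  NOT closed under: intersection, complement
Operation 'concatenation' is in closed list -> Yes (closed)

1


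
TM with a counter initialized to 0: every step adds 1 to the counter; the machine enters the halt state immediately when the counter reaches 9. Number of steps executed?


Counter starts at 0. Counting sequence:
  Step 1: counter = 1
  Step 2: counter = 2
  Step 3: counter = 3
  Step 4: counter = 4
  Step 5: counter = 5
  Step 6: counter = 6
  ...
  Step 9: counter = 9
Counter reached 9 -> halt
Total steps = 9

9


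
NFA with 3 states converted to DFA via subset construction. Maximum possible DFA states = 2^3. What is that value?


NFA has 3 states
Subset construction: each DFA state = subset of NFA states
Maximum subsets = 2^3
2^3 = 8

8


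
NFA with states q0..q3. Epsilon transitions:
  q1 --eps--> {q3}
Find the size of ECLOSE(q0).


Starting from q0
Initialize closure = {q0}
q0 has no outgoing epsilon transitions -> nothing to add
Final closure: {q0}
Size = 1

1


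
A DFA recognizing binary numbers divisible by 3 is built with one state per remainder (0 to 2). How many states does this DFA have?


Divisibility by 3 is tracked via the remainder mod 3: 0, 1, ..., 2
The construction assigns one state to each remainder
Number of remainders = 3

3


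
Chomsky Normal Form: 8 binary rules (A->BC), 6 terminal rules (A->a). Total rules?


CNF allows two rule forms:
  A -> BC (binary): 8 rules
  A -> a (terminal): 6 rules
Total = 8 + 6 = 14

14


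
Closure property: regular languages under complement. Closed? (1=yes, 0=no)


Regular languages are closed under:
- Union (DFA product construction)
- Intersection (DFA product construction)
- Complement (swap accept/reject states)
- Concatenation (NFA construction)
- Kleene star (NFA construction)
complement is in this list
Therefore: closed

1


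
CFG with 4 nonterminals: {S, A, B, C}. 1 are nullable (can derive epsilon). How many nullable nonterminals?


Nonterminals: {S, A, B, C}
A nonterminal is nullable if it can derive epsilon
Counting nullable nonterminals: 1
Total nullable = 1

1


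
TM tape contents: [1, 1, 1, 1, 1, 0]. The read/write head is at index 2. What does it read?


Tape: [1, 1, 1, 1, 1, 0]
Positions: 0 1 2 3 4 5
Values:    1 1 1 1 1 0
Head at position 2
tape[2] = 1

1


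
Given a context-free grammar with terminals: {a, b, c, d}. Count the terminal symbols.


Terminal symbols: a, b, c, d
Counting each: a (#1), b (#2), c (#3), d (#4)
Total = 4

4


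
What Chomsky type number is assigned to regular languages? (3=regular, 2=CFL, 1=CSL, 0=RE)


Chomsky hierarchy levels:
  Type 3: Regular (DFA/NFA/regex)
  Type 2: Context-free (PDA)
  Type 1: Context-sensitive
  Type 0: Recursively enumerable (TM)
'regular' corresponds to Type 3

3


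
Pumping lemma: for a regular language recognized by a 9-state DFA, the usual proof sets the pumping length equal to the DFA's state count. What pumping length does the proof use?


Pumping lemma for regular languages (standard proof):
Take p = |Q|, the number of DFA states.
Any string of length >= |Q| passes through |Q|+1 states while reading its first |Q| symbols,
so by pigeonhole some state repeats, giving the loop that can be pumped.
Here |Q| = 9
Therefore the proof uses p = 9

9


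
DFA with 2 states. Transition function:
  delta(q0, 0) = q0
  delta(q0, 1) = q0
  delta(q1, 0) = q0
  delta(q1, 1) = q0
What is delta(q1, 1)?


Looking up transition function:
delta(q1, 1) in the table
Row: q1, Column: 1
Result: q0

q0


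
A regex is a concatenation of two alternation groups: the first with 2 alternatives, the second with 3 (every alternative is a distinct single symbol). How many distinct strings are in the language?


First group: 2 alternatives
Second group: 3 alternatives
Concatenation: each choice from group 1 pairs with each from group 2
Total = 2 x 3 = 6

6


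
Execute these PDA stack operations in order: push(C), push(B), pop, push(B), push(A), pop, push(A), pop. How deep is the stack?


Tracing stack operations:
  push(C) -> stack = [C], depth=1
  push(B) -> stack = [C,B], depth=2
  pop -> removed B, stack = [C], depth=1
  push(B) -> stack = [C,B], depth=2
  push(A) -> stack = [C,B,A], depth=3
  pop -> removed A, stack = [C,B], depth=2
  push(A) -> stack = [C,B,A], depth=3
  pop -> removed A, stack = [C,B], depth=2
Final depth = 2

2


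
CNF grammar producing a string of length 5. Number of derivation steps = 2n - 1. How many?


Chomsky Normal Form derivation:
String length n = 5
Each step either:
  - Splits a nonterminal into two (n-1 such steps)
  - Converts a nonterminal to terminal (n such steps)
Total = (n-1) + n = 2n - 1
= 2(5) - 1
= 10 - 1
= 9

9


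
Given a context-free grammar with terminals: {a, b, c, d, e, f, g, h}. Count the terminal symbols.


Terminal symbols: a, b, c, d, e, f, g, h
Counting each: a (#1), b (#2), c (#3), d (#4), e (#5), f (#6), g (#7), h (#8)
Total = 8

8


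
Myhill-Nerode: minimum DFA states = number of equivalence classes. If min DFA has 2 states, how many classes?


Myhill-Nerode theorem:
Number of equivalence classes = number of states in minimal DFA
Minimal DFA states = 2
Therefore equivalence classes = 2

2


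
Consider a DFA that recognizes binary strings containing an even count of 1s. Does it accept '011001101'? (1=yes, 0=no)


DFA has 2 states: q_even (start, accept=yes) and q_odd
Processing string '011001101' character by character:
  Position 0: read '0', 1-count=0 -> q_even (no change)
  Position 1: read '1', 1-count=1 -> q_odd
  Position 2: read '1', 1-count=2 -> q_even
  Position 3: read '0', 1-count=2 -> q_even (no change)
  Position 4: read '0', 1-count=2 -> q_even (no change)
  Position 5: read '1', 1-count=3 -> q_odd
  Position 6: read '1', 1-count=4 -> q_even
  Position 7: read '0', 1-count=4 -> q_even (no change)
  Position 8: read '1', 1-count=5 -> q_odd
Final state: q_odd, total 1s = 5 (odd); the DFA requires an even count -> reject

0


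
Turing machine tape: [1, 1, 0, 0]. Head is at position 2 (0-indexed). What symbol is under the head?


Tape: [1, 1, 0, 0]
Positions: 0 1 2 3
Values:    1 1 0 0
Head at position 2
tape[2] = 0

0


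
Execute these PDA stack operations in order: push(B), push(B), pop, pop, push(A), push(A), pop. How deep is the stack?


Tracing stack operations:
  push(B) -> stack = [B], depth=1
  push(B) -> stack = [B,B], depth=2
  pop -> removed B, stack = [B], depth=1
  pop -> removed B, stack = [], depth=0
  push(A) -> stack = [A], depth=1
  push(A) -> stack = [A,A], depth=2
  pop -> removed A, stack = [A], depth=1
Final depth = 1

1


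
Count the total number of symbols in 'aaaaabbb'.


String: 'aaaaabbb'
Counting characters:
  'a' appears 5 time(s)
  'b' appears 3 time(s)
Total length = 5 + 3 = 8

8


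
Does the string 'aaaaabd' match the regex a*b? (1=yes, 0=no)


Pattern: a*b
String: 'aaaaabd'
Pattern requires: zero or more 'a's followed by exactly one 'b'
Found 5 leading 'a's
Remaining: 'bd'
Remaining is not 'b' -> no match
Result: 0

0


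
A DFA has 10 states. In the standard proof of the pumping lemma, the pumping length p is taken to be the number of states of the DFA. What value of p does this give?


Pumping lemma for regular languages (standard proof):
Take p = |Q|, the number of DFA states.
Any string of length >= |Q| passes through |Q|+1 states while reading its first |Q| symbols,
so by pigeonhole some state repeats, giving the loop that can be pumped.
Here |Q| = 10
Therefore the proof uses p = 10

10


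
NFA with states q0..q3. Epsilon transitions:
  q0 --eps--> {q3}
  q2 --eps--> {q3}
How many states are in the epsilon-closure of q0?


Starting from q0
Initialize closure = {q0}
Follow epsilon from q0 -> add q3
Final closure: {q0, q3}
Size = 2

2


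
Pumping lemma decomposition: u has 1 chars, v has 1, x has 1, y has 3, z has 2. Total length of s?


|s| = |u| + |v| + |x| + |y| + |z|
= 1 + 1 + 1 + 3 + 2
= 2 + 1 + 5
= 3 + 5
= 8

8


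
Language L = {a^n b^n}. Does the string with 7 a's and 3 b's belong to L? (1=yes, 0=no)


Language requires equal numbers of a's and b's
PDA pushes for each 'a', pops for each 'b'
Number of a's = 7
Number of b's = 3
7 != 3 -> Reject

0


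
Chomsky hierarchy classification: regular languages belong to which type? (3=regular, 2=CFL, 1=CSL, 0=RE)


Chomsky hierarchy levels:
  Type 3: Regular (DFA/NFA/regex)
  Type 2: Context-free (PDA)
  Type 1: Context-sensitive
  Type 0: Recursively enumerable (TM)
'regular' corresponds to Type 3

3


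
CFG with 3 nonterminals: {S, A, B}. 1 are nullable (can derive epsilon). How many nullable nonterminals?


Nonterminals: {S, A, B}
A nonterminal is nullable if it can derive epsilon
Counting nullable nonterminals: 1
Total nullable = 1

1


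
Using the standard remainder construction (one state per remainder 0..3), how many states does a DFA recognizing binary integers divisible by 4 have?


Divisibility by 4 is tracked via the remainder mod 4: 0, 1, ..., 3
The construction assigns one state to each remainder
Number of remainders = 4

4


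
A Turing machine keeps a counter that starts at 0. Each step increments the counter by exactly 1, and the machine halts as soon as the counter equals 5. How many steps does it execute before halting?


Counter starts at 0. Counting sequence:
  Step 1: counter = 1
  Step 2: counter = 2
  Step 3: counter = 3
  Step 4: counter = 4
  Step 5: counter = 5
Counter reached 5 -> halt
Total steps = 5

5


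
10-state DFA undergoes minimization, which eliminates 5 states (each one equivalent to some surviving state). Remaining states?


Original DFA: 10 states
Redundant states removed: 5
Minimized states = original - removed
= 10 - 5
= 5

5


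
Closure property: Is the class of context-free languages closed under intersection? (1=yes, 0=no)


CFL closure properties:
  Closed under: union, concatenation, Kleene star
  NOT closed under: intersection, complement
Operation 'intersection' is in not-closed list -> No (not closed)

0


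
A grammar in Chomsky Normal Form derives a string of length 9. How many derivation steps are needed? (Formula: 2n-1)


Chomsky Normal Form derivation:
String length n = 9
Each step either:
  - Splits a nonterminal into two (n-1 such steps)
  - Converts a nonterminal to terminal (n such steps)
Total = (n-1) + n = 2n - 1
= 2(9) - 1
= 18 - 1
= 17

17


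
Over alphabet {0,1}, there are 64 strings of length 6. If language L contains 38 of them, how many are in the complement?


Alphabet: {0,1}
String length: 6
Total strings of length 6 = 2^6 = 64
Strings in L = 38
Complement = total - |L|
= 64 - 38
= 26

26


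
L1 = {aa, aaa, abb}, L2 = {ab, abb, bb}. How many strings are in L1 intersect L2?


L1 = {aa, aaa, abb}
L2 = {ab, abb, bb}
Checking each string in L1 against L2:
  'aa': in L2? No
  'aaa': in L2? No
  'abb': in L2? Yes
Intersection = {abb}
|L1 ∩ L2| = 1

1


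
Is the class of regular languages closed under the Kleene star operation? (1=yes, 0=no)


Regular languages are closed under:
- Union (DFA product construction)
- Intersection (DFA product construction)
- Complement (swap accept/reject states)
- Concatenation (NFA construction)
- Kleene star (NFA construction)
Kleene star is in this list
Therefore: closed

1


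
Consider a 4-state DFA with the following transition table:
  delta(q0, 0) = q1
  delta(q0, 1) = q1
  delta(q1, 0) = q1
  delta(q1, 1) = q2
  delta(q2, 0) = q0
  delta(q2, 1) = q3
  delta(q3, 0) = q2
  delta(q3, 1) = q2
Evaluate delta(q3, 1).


Looking up transition function:
delta(q3, 1) in the table
Row: q3, Column: 1
Result: q2

q2


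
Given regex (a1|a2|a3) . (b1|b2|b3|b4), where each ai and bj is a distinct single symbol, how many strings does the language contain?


First group: 3 alternatives
Second group: 4 alternatives
Concatenation: each choice from group 1 pairs with each from group 2
Total = 3 x 4 = 12

12


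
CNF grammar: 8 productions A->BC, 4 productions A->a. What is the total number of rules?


CNF allows two rule forms:
  A -> BC (binary): 8 rules
  A -> a (terminal): 4 rules
Total = 8 + 4 = 12

12


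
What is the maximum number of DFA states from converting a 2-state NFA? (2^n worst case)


NFA has 2 states
Subset construction: each DFA state = subset of NFA states
Maximum subsets = 2^2
2^2 = 4

4


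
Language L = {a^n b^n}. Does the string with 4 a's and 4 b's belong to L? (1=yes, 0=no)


Language requires equal numbers of a's and b's
PDA pushes for each 'a', pops for each 'b'
Number of a's = 4
Number of b's = 4
4 == 4 -> Accept

1


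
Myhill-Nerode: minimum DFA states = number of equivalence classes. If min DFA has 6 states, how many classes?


Myhill-Nerode theorem:
Number of equivalence classes = number of states in minimal DFA
Minimal DFA states = 6
Therefore equivalence classes = 6

6


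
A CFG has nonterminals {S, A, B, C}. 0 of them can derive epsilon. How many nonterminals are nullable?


Nonterminals: {S, A, B, C}
A nonterminal is nullable if it can derive epsilon
Counting nullable nonterminals: 0
Total nullable = 0

0


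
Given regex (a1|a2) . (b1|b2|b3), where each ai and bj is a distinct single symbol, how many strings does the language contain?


First group: 2 alternatives
Second group: 3 alternatives
Concatenation: each choice from group 1 pairs with each from group 2
Total = 2 x 3 = 6

6


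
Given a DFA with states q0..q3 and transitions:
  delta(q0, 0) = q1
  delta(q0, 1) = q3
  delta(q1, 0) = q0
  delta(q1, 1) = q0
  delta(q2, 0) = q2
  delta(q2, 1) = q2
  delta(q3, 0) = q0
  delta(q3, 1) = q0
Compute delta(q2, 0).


Looking up transition function:
delta(q2, 0) in the table
Row: q2, Column: 0
Result: q2

q2


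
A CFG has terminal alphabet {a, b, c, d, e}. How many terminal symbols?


Terminal symbols: a, b, c, d, e
Counting each: a (#1), b (#2), c (#3), d (#4), e (#5)
Total = 5

5


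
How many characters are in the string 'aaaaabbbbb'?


String: 'aaaaabbbbb'
Counting characters:
  'a' appears 5 time(s)
  'b' appears 5 time(s)
Total length = 5 + 5 = 10

10


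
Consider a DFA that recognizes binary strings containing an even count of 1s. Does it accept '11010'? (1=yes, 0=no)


DFA has 2 states: q_even (start, accept=yes) and q_odd
Processing string '11010' character by character:
  Position 0: read '1', 1-count=1 -> q_odd
  Position 1: read '1', 1-count=2 -> q_even
  Position 2: read '0', 1-count=2 -> q_even (no change)
  Position 3: read '1', 1-count=3 -> q_odd
  Position 4: read '0', 1-count=3 -> q_odd (no change)
Final state: q_odd, total 1s = 3 (odd); the DFA requires an even count -> reject

0


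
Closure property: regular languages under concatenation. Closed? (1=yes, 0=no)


Regular languages are closed under:
- Union (DFA product construction)
- Intersection (DFA product construction)
- Complement (swap accept/reject states)
- Concatenation (NFA construction)
- Kleene star (NFA construction)
concatenation is in this list
Therefore: closed

1


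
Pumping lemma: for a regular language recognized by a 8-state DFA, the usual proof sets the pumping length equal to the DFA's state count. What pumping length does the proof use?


Pumping lemma for regular languages (standard proof):
Take p = |Q|, the number of DFA states.
Any string of length >= |Q| passes through |Q|+1 states while reading its first |Q| symbols,
so by pigeonhole some state repeats, giving the loop that can be pumped.
Here |Q| = 8
Therefore the proof uses p = 8

8


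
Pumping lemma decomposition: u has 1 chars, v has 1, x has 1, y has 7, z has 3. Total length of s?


|s| = |u| + |v| + |x| + |y| + |z|
= 1 + 1 + 1 + 7 + 3
= 2 + 1 + 10
= 3 + 10
= 13

13


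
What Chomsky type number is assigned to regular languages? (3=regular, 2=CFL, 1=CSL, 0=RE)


Chomsky hierarchy levels:
  Type 3: Regular (DFA/NFA/regex)
  Type 2: Context-free (PDA)
  Type 1: Context-sensitive
  Type 0: Recursively enumerable (TM)
'regular' corresponds to Type 3

3


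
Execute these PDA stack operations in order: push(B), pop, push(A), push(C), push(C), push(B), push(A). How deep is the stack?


Tracing stack operations:
  push(B) -> stack = [B], depth=1
  pop -> removed B, stack = [], depth=0
  push(A) -> stack = [A], depth=1
  push(C) -> stack = [A,C], depth=2
  push(C) -> stack = [A,C,C], depth=3
  push(B) -> stack = [A,C,C,B], depth=4
  push(A) -> stack = [A,C,C,B,A], depth=5
Final depth = 5

5


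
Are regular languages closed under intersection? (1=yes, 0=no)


Regular languages are closed under all standard operations:
- Union: Yes (product construction)
- Intersection: Yes (product construction)
- Complement: Yes (swap accept/reject)
- Concatenation: Yes (NFA construction)
Operation: intersection -> Closed

1


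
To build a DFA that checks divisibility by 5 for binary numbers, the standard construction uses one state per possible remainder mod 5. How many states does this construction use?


Divisibility by 5 is tracked via the remainder mod 5: 0, 1, ..., 4
The construction assigns one state to each remainder
Number of remainders = 5

5


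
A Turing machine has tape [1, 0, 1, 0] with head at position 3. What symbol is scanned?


Tape: [1, 0, 1, 0]
Positions: 0 1 2 3
Values:    1 0 1 0
Head at position 3
tape[3] = 0

0


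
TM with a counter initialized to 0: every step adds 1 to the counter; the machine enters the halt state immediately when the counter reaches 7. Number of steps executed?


Counter starts at 0. Counting sequence:
  Step 1: counter = 1
  Step 2: counter = 2
  Step 3: counter = 3
  Step 4: counter = 4
  Step 5: counter = 5
  Step 6: counter = 6
  Step 7: counter = 7
Counter reached 7 -> halt
Total steps = 7

7


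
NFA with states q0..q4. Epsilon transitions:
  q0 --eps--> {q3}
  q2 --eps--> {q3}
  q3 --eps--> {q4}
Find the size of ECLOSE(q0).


Starting from q0
Initialize closure = {q0}
Follow epsilon from q0 -> add q3
Follow epsilon from q3 -> add q4
Final closure: {q0, q3, q4}
Size = 3

3


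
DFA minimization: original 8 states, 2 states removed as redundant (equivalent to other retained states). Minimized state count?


Original DFA: 8 states
Redundant states removed: 2
Minimized states = original - removed
= 8 - 2
= 6

6


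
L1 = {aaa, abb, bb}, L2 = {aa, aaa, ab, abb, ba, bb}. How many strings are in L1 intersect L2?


L1 = {aaa, abb, bb}
L2 = {aa, aaa, ab, abb, ba, bb}
Checking each string in L1 against L2:
  'aaa': in L2? Yes
  'abb': in L2? Yes
  'bb': in L2? Yes
Intersection = {aaa, abb, bb}
|L1 ∩ L2| = 3

3


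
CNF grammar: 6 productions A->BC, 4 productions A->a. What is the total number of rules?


CNF allows two rule forms:
  A -> BC (binary): 6 rules
  A -> a (terminal): 4 rules
Total = 6 + 4 = 10

10


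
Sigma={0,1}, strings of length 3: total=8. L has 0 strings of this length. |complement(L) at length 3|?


Alphabet: {0,1}
String length: 3
Total strings of length 3 = 2^3 = 8
Strings in L = 0
Complement = total - |L|
= 8 - 0
= 8

8


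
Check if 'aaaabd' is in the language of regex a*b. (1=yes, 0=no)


Pattern: a*b
String: 'aaaabd'
Pattern requires: zero or more 'a's followed by exactly one 'b'
Found 4 leading 'a's
Remaining: 'bd'
Remaining is not 'b' -> no match
Result: 0

0


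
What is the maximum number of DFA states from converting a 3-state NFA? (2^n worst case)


NFA has 3 states
Subset construction: each DFA state = subset of NFA states
Maximum subsets = 2^3
2^3 = 8

8


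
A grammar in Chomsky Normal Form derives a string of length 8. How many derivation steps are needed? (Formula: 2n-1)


Chomsky Normal Form derivation:
String length n = 8
Each step either:
  - Splits a nonterminal into two (n-1 such steps)
  - Converts a nonterminal to terminal (n such steps)
Total = (n-1) + n = 2n - 1
= 2(8) - 1
= 16 - 1
= 15

15


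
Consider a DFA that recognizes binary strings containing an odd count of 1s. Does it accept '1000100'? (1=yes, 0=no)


DFA has 2 states: q_even (start, accept=no) and q_odd
Processing string '1000100' character by character:
  Position 0: read '1', 1-count=1 -> q_odd
  Position 1: read '0', 1-count=1 -> q_odd (no change)
  Position 2: read '0', 1-count=1 -> q_odd (no change)
  Position 3: read '0', 1-count=1 -> q_odd (no change)
  Position 4: read '1', 1-count=2 -> q_even
  Position 5: read '0', 1-count=2 -> q_even (no change)
  Position 6: read '0', 1-count=2 -> q_even (no change)
Final state: q_even, total 1s = 2 (even); the DFA requires an odd count -> reject

0


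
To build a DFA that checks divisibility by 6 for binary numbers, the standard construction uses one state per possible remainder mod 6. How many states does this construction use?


Divisibility by 6 is tracked via the remainder mod 6: 0, 1, ..., 5
The construction assigns one state to each remainder
Number of remainders = 6

6


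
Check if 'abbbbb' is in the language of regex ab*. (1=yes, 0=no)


Pattern: ab*
String: 'abbbbb'
Pattern requires: exactly one 'a' followed by zero or more 'b's
First char is 'a' -> OK
Rest 'bbbbb': all b's? Yes
Result: 1

1


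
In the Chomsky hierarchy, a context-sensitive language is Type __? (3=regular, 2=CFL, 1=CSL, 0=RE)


Chomsky hierarchy levels:
  Type 3: Regular (DFA/NFA/regex)
  Type 2: Context-free (PDA)
  Type 1: Context-sensitive
  Type 0: Recursively enumerable (TM)
'context-sensitive' corresponds to Type 1

1


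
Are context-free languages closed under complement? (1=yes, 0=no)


CFL closure properties:
  Closed under: union, concatenation, Kleene star
  NOT closed under: intersection, complement
Operation 'complement' is in not-closed list -> No (not closed)

0


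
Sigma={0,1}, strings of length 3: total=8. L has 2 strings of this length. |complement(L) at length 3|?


Alphabet: {0,1}
String length: 3
Total strings of length 3 = 2^3 = 8
Strings in L = 2
Complement = total - |L|
= 8 - 2
= 6

6


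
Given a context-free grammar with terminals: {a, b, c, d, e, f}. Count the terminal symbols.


Terminal symbols: a, b, c, d, e, f
Counting each: a (#1), b (#2), c (#3), d (#4), e (#5), f (#6)
Total = 6

6


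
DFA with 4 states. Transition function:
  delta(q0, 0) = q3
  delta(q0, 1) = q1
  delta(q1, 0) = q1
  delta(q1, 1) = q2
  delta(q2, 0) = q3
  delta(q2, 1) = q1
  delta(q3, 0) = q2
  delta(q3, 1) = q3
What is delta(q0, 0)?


Looking up transition function:
delta(q0, 0) in the table
Row: q0, Column: 0
Result: q3

q3


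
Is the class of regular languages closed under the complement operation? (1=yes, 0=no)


Regular languages are closed under:
- Union (DFA product construction)
- Intersection (DFA product construction)
- Complement (swap accept/reject states)
- Concatenation (NFA construction)
- Kleene star (NFA construction)
complement is in this list
Therefore: closed

1


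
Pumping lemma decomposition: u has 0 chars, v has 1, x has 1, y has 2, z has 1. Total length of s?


|s| = |u| + |v| + |x| + |y| + |z|
= 0 + 1 + 1 + 2 + 1
= 1 + 1 + 3
= 2 + 3
= 5

5


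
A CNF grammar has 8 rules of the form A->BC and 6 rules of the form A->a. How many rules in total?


CNF allows two rule forms:
  A -> BC (binary): 8 rules
  A -> a (terminal): 6 rules
Total = 8 + 6 = 14

14


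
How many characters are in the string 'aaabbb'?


String: 'aaabbb'
Counting characters:
  'a' appears 3 time(s)
  'b' appears 3 time(s)
Total length = 3 + 3 = 6

6


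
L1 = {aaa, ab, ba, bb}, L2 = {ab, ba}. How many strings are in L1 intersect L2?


L1 = {aaa, ab, ba, bb}
L2 = {ab, ba}
Checking each string in L1 against L2:
  'aaa': in L2? No
  'ab': in L2? Yes
  'ba': in L2? Yes
  'bb': in L2? No
Intersection = {ab, ba}
|L1 ∩ L2| = 2

2


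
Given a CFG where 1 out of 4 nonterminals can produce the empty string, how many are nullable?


Nonterminals: {S, A, B, C}
A nonterminal is nullable if it can derive epsilon
Counting nullable nonterminals: 1
Total nullable = 1

1


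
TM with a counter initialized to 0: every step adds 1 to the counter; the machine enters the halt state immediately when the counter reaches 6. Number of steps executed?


Counter starts at 0. Counting sequence:
  Step 1: counter = 1
  Step 2: counter = 2
  Step 3: counter = 3
  Step 4: counter = 4
  Step 5: counter = 5
  Step 6: counter = 6
Counter reached 6 -> halt
Total steps = 6

6


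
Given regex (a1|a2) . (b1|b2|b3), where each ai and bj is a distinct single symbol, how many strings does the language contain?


First group: 2 alternatives
Second group: 3 alternatives
Concatenation: each choice from group 1 pairs with each from group 2
Total = 2 x 3 = 6

6


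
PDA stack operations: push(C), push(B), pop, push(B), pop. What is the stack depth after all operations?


Tracing stack operations:
  push(C) -> stack = [C], depth=1
  push(B) -> stack = [C,B], depth=2
  pop -> removed B, stack = [C], depth=1
  push(B) -> stack = [C,B], depth=2
  pop -> removed B, stack = [C], depth=1
Final depth = 1

1


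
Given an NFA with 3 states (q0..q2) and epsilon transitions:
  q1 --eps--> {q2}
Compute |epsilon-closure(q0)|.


Starting from q0
Initialize closure = {q0}
q0 has no outgoing epsilon transitions -> nothing to add
Final closure: {q0}
Size = 1

1


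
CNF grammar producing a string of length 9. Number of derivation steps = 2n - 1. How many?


Chomsky Normal Form derivation:
String length n = 9
Each step either:
  - Splits a nonterminal into two (n-1 such steps)
  - Converts a nonterminal to terminal (n such steps)
Total = (n-1) + n = 2n - 1
= 2(9) - 1
= 18 - 1
= 17

17


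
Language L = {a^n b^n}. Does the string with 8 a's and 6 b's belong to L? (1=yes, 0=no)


Language requires equal numbers of a's and b's
PDA pushes for each 'a', pops for each 'b'
Number of a's = 8
Number of b's = 6
8 != 6 -> Reject

0


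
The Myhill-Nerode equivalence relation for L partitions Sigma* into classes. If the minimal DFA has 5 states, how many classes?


Myhill-Nerode theorem:
Number of equivalence classes = number of states in minimal DFA
Minimal DFA states = 5
Therefore equivalence classes = 5

5


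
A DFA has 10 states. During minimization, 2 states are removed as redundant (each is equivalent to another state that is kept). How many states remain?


Original DFA: 10 states
Redundant states removed: 2
Minimized states = original - removed
= 10 - 2
= 8

8


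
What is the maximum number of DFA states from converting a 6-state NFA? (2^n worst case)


NFA has 6 states
Subset construction: each DFA state = subset of NFA states
Maximum subsets = 2^6
2^6 = 64

64


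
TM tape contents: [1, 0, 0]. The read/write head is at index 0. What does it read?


Tape: [1, 0, 0]
Positions: 0 1 2
Values:    1 0 0
Head at position 0
tape[0] = 1

1


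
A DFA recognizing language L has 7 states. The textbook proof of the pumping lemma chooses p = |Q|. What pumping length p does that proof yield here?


Pumping lemma for regular languages (standard proof):
Take p = |Q|, the number of DFA states.
Any string of length >= |Q| passes through |Q|+1 states while reading its first |Q| symbols,
so by pigeonhole some state repeats, giving the loop that can be pumped.
Here |Q| = 7
Therefore the proof uses p = 7

7


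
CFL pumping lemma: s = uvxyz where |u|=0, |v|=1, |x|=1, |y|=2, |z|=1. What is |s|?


|s| = |u| + |v| + |x| + |y| + |z|
= 0 + 1 + 1 + 2 + 1
= 1 + 1 + 3
= 2 + 3
= 5

5


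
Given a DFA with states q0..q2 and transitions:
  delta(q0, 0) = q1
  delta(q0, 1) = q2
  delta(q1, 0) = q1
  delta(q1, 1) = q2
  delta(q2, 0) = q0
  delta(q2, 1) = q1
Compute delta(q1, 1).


Looking up transition function:
delta(q1, 1) in the table
Row: q1, Column: 1
Result: q2

q2


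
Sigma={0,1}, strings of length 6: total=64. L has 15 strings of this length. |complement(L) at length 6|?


Alphabet: {0,1}
String length: 6
Total strings of length 6 = 2^6 = 64
Strings in L = 15
Complement = total - |L|
= 64 - 15
= 49

49


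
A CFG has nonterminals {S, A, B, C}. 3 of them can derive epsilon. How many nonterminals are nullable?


Nonterminals: {S, A, B, C}
A nonterminal is nullable if it can derive epsilon
Counting nullable nonterminals: 3
Total nullable = 3

3


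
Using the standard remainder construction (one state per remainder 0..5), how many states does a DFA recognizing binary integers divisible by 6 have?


Divisibility by 6 is tracked via the remainder mod 6: 0, 1, ..., 5
The construction assigns one state to each remainder
Number of remainders = 6

6


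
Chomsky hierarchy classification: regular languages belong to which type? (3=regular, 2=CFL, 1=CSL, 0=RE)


Chomsky hierarchy levels:
  Type 3: Regular (DFA/NFA/regex)
  Type 2: Context-free (PDA)
  Type 1: Context-sensitive
  Type 0: Recursively enumerable (TM)
'regular' corresponds to Type 3

3


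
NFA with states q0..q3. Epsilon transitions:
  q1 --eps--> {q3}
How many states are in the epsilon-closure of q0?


Starting from q0
Initialize closure = {q0}
q0 has no outgoing epsilon transitions -> nothing to add
Final closure: {q0}
Size = 1

1


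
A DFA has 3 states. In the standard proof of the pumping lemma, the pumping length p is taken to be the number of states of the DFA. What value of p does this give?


Pumping lemma for regular languages (standard proof):
Take p = |Q|, the number of DFA states.
Any string of length >= |Q| passes through |Q|+1 states while reading its first |Q| symbols,
so by pigeonhole some state repeats, giving the loop that can be pumped.
Here |Q| = 3
Therefore the proof uses p = 3

3


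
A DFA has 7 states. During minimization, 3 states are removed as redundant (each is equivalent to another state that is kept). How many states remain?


Original DFA: 7 states
Redundant states removed: 3
Minimized states = original - removed
= 7 - 3
= 4

4


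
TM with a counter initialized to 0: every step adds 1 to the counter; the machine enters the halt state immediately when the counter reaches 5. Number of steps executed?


Counter starts at 0. Counting sequence:
  Step 1: counter = 1
  Step 2: counter = 2
  Step 3: counter = 3
  Step 4: counter = 4
  Step 5: counter = 5
Counter reached 5 -> halt
Total steps = 5

5


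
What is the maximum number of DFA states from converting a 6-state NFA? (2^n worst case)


NFA has 6 states
Subset construction: each DFA state = subset of NFA states
Maximum subsets = 2^6
2^6 = 64

64


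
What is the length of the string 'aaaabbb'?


String: 'aaaabbb'
Counting characters:
  'a' appears 4 time(s)
  'b' appears 3 time(s)
Total length = 4 + 3 = 7

7


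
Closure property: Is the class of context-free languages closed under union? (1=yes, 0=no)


CFL closure properties:
  Closed under: union, concatenation, Kleene star
  NOT closed under: intersection, complement
Operation 'union' is in closed list -> Yes (closed)

1
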